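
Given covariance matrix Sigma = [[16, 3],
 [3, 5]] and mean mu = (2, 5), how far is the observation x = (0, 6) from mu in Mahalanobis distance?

Step 1 — centre the observation: (x - mu) = (-2, 1).

Step 2 — invert Sigma. det(Sigma) = 16·5 - (3)² = 71.
  Sigma^{-1} = (1/det) · [[d, -b], [-b, a]] = [[0.0704, -0.0423],
 [-0.0423, 0.2254]].

Step 3 — form the quadratic (x - mu)^T · Sigma^{-1} · (x - mu):
  Sigma^{-1} · (x - mu) = (-0.1831, 0.3099).
  (x - mu)^T · [Sigma^{-1} · (x - mu)] = (-2)·(-0.1831) + (1)·(0.3099) = 0.6761.

Step 4 — take square root: d = √(0.6761) ≈ 0.8222.

d(x, mu) = √(0.6761) ≈ 0.8222


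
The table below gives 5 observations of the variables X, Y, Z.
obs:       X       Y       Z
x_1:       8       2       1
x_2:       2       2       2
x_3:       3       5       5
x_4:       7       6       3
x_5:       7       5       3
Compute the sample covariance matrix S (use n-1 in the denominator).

Step 1 — column means:
  mean(X) = (8 + 2 + 3 + 7 + 7) / 5 = 27/5 = 5.4
  mean(Y) = (2 + 2 + 5 + 6 + 5) / 5 = 20/5 = 4
  mean(Z) = (1 + 2 + 5 + 3 + 3) / 5 = 14/5 = 2.8

Step 2 — sample covariance S[i,j] = (1/(n-1)) · Σ_k (x_{k,i} - mean_i) · (x_{k,j} - mean_j), with n-1 = 4.
  S[X,X] = ((2.6)·(2.6) + (-3.4)·(-3.4) + (-2.4)·(-2.4) + (1.6)·(1.6) + (1.6)·(1.6)) / 4 = 29.2/4 = 7.3
  S[X,Y] = ((2.6)·(-2) + (-3.4)·(-2) + (-2.4)·(1) + (1.6)·(2) + (1.6)·(1)) / 4 = 4/4 = 1
  S[X,Z] = ((2.6)·(-1.8) + (-3.4)·(-0.8) + (-2.4)·(2.2) + (1.6)·(0.2) + (1.6)·(0.2)) / 4 = -6.6/4 = -1.65
  S[Y,Y] = ((-2)·(-2) + (-2)·(-2) + (1)·(1) + (2)·(2) + (1)·(1)) / 4 = 14/4 = 3.5
  S[Y,Z] = ((-2)·(-1.8) + (-2)·(-0.8) + (1)·(2.2) + (2)·(0.2) + (1)·(0.2)) / 4 = 8/4 = 2
  S[Z,Z] = ((-1.8)·(-1.8) + (-0.8)·(-0.8) + (2.2)·(2.2) + (0.2)·(0.2) + (0.2)·(0.2)) / 4 = 8.8/4 = 2.2

S is symmetric (S[j,i] = S[i,j]). Assembling:

S = [[7.3, 1, -1.65],
 [1, 3.5, 2],
 [-1.65, 2, 2.2]]


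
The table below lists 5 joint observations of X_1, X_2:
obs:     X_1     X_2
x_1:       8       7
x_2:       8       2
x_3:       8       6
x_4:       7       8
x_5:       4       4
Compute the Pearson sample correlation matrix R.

Step 1 — column means:
  mean(X_1) = (8 + 8 + 8 + 7 + 4) / 5 = 35/5 = 7
  mean(X_2) = (7 + 2 + 6 + 8 + 4) / 5 = 27/5 = 5.4

Step 2 — sample variances and covariances s[i,j] = (1/(n-1)) · Σ_k (x_{k,i} - mean_i) · (x_{k,j} - mean_j), with n-1 = 4:
  s[X_1,X_1] = ((1)·(1) + (1)·(1) + (1)·(1) + (0)·(0) + (-3)·(-3)) / 4 = 12/4 = 3
  s[X_1,X_2] = ((1)·(1.6) + (1)·(-3.4) + (1)·(0.6) + (0)·(2.6) + (-3)·(-1.4)) / 4 = 3/4 = 0.75
  s[X_2,X_2] = ((1.6)·(1.6) + (-3.4)·(-3.4) + (0.6)·(0.6) + (2.6)·(2.6) + (-1.4)·(-1.4)) / 4 = 23.2/4 = 5.8
  Sample standard deviations s_i = √(s[i,i]):
  s(X_1) = √(3) = 1.7321
  s(X_2) = √(5.8) = 2.4083

Step 3 — r_{ij} = s_{ij} / (s_i · s_j):
  r[X_1,X_1] = 1 (diagonal).
  r[X_1,X_2] = 0.75 / (1.7321 · 2.4083) = 0.75 / 4.1713 = 0.1798
  r[X_2,X_2] = 1 (diagonal).

R is symmetric with unit diagonal. Assembling:

R = [[1, 0.1798],
 [0.1798, 1]]


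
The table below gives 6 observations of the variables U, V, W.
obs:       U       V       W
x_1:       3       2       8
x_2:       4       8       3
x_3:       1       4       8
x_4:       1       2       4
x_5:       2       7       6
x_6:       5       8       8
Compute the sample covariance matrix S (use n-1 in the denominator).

Step 1 — column means:
  mean(U) = (3 + 4 + 1 + 1 + 2 + 5) / 6 = 16/6 = 2.6667
  mean(V) = (2 + 8 + 4 + 2 + 7 + 8) / 6 = 31/6 = 5.1667
  mean(W) = (8 + 3 + 8 + 4 + 6 + 8) / 6 = 37/6 = 6.1667

Step 2 — sample covariance S[i,j] = (1/(n-1)) · Σ_k (x_{k,i} - mean_i) · (x_{k,j} - mean_j), with n-1 = 5.
  S[U,U] = ((0.3333)·(0.3333) + (1.3333)·(1.3333) + (-1.6667)·(-1.6667) + (-1.6667)·(-1.6667) + (-0.6667)·(-0.6667) + (2.3333)·(2.3333)) / 5 = 13.3333/5 = 2.6667
  S[U,V] = ((0.3333)·(-3.1667) + (1.3333)·(2.8333) + (-1.6667)·(-1.1667) + (-1.6667)·(-3.1667) + (-0.6667)·(1.8333) + (2.3333)·(2.8333)) / 5 = 15.3333/5 = 3.0667
  S[U,W] = ((0.3333)·(1.8333) + (1.3333)·(-3.1667) + (-1.6667)·(1.8333) + (-1.6667)·(-2.1667) + (-0.6667)·(-0.1667) + (2.3333)·(1.8333)) / 5 = 1.3333/5 = 0.2667
  S[V,V] = ((-3.1667)·(-3.1667) + (2.8333)·(2.8333) + (-1.1667)·(-1.1667) + (-3.1667)·(-3.1667) + (1.8333)·(1.8333) + (2.8333)·(2.8333)) / 5 = 40.8333/5 = 8.1667
  S[V,W] = ((-3.1667)·(1.8333) + (2.8333)·(-3.1667) + (-1.1667)·(1.8333) + (-3.1667)·(-2.1667) + (1.8333)·(-0.1667) + (2.8333)·(1.8333)) / 5 = -5.1667/5 = -1.0333
  S[W,W] = ((1.8333)·(1.8333) + (-3.1667)·(-3.1667) + (1.8333)·(1.8333) + (-2.1667)·(-2.1667) + (-0.1667)·(-0.1667) + (1.8333)·(1.8333)) / 5 = 24.8333/5 = 4.9667

S is symmetric (S[j,i] = S[i,j]). Assembling:

S = [[2.6667, 3.0667, 0.2667],
 [3.0667, 8.1667, -1.0333],
 [0.2667, -1.0333, 4.9667]]


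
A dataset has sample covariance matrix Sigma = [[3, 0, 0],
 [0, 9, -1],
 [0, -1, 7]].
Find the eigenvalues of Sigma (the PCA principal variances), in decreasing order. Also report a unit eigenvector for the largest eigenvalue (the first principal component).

Step 1 — characteristic polynomial p(λ) = det(λI - Sigma) = λ³ - tr·λ² + c_1·λ - det, where tr = trace, c_1 = sum of the principal 2×2 minors, det = det(Sigma):
  tr = 3 + 9 + 7 = 19,
  c_1 = (3·9 - (0)²) + (3·7 - (0)²) + (9·7 - (-1)²) = 27 + 21 + 62 = 110,
  det = 3·(9·7 - (-1)²) - (0)·((0)·7 - (-1)·(0)) + (0)·((0)·(-1) - 9·(0)) = 3·(62) - (0)·(0) + (0)·(0) = 186.
  So p(λ) = λ³ - 19λ² + 110λ - 186.
Step 2 — look for an integer root (rational root theorem: any rational root is an integer divisor of 186). Testing λ = 3:
  p(3) = 27 - 171 + 330 - 186 = 0  ✓
  Dividing out (λ - 3): p(λ) = (λ - 3)(λ² - 16λ + 62).
Step 3 — remaining eigenvalues from the quadratic λ² - 16λ + 62 = 0:
  Δ = 16² - 4·62 = 256 - 248 = 8,  λ = (16 ± √8)/2 = (16 ± 2.8284)/2 ≈ 9.4142 or 6.5858.
  Sorted: λ_1 = 9.4142,  λ_2 = 6.5858,  λ_3 = 3  (check: sum = 19 = tr ✓).

Step 4 — unit eigenvector for λ_1 ≈ 9.4142: v spans the null space of (Sigma - λ_1 I), whose rows are
  r_1 = (-6.4142, 0, 0),  r_2 = (0, -0.4142, -1),  r_3 = (0, -1, -2.4142).
  v is orthogonal to every row, so take v ∝ r_1 × r_2 = ((0)·(-1) - (0)·(-0.4142), (0)·(0) - (-6.4142)·(-1), (-6.4142)·(-0.4142) - (0)·(0)) ≈ (0, -6.4142, 2.6569).
  Rescale (multiply by -1 so the first nonzero entry is positive): u = (0, 6.4142, -2.6569).
  ||u|| = √((0)² + (6.4142)² + (-2.6569)²) = √(48.201) ≈ 6.9427,  v_1 = u/||u|| ≈ (0, 0.9239, -0.3827) (||v_1|| = 1).

λ_1 = 9.4142,  λ_2 = 6.5858,  λ_3 = 3;  v_1 ≈ (0, 0.9239, -0.3827)


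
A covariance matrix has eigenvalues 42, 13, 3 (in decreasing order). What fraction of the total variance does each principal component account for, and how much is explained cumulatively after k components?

Step 1 — total variance = trace(Sigma) = Σ λ_i = 42 + 13 + 3 = 58.

Step 2 — fraction explained by component i = λ_i / Σ λ:
  PC1: 42/58 = 0.7241
  PC2: 13/58 = 0.2241
  PC3: 3/58 = 0.0517

Step 3 — cumulative fraction after k components = (λ_1 + ... + λ_k) / Σ λ:
  k = 1: 42/58 = 0.7241
  k = 2: (42 + 13)/58 = 55/58 = 0.9483
  k = 3: (42 + 13 + 3)/58 = 58/58 = 1

Summary (fraction, with percent):

explained: PC1 0.7241 (72.41%), PC2 0.2241 (22.41%), PC3 0.0517 (5.17%);  cumulative: 0.7241, 0.9483, 1


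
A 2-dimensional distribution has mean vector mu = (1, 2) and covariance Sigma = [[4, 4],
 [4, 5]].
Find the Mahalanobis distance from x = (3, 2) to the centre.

Step 1 — centre the observation: (x - mu) = (2, 0).

Step 2 — invert Sigma. det(Sigma) = 4·5 - (4)² = 4.
  Sigma^{-1} = (1/det) · [[d, -b], [-b, a]] = [[1.25, -1],
 [-1, 1]].

Step 3 — form the quadratic (x - mu)^T · Sigma^{-1} · (x - mu):
  Sigma^{-1} · (x - mu) = (2.5, -2).
  (x - mu)^T · [Sigma^{-1} · (x - mu)] = (2)·(2.5) + (0)·(-2) = 5.

Step 4 — take square root: d = √(5) ≈ 2.2361.

d(x, mu) = √(5) ≈ 2.2361


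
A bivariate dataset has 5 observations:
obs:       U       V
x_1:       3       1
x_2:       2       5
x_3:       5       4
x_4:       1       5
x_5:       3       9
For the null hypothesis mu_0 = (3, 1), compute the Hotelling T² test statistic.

Step 1 — sample mean vector:
  mean(U) = (3 + 2 + 5 + 1 + 3) / 5 = 14/5 = 2.8
  mean(V) = (1 + 5 + 4 + 5 + 9) / 5 = 24/5 = 4.8
  x̄ = (2.8, 4.8),  deviation x̄ - mu_0 = (2.8, 4.8) - (3, 1) = (-0.2, 3.8).

Step 2 — sample covariance matrix, S[i,j] = (1/(n-1)) · Σ_k (x_{k,i} - mean_i) · (x_{k,j} - mean_j), divisor n-1 = 4:
  S[U,U] = ((0.2)·(0.2) + (-0.8)·(-0.8) + (2.2)·(2.2) + (-1.8)·(-1.8) + (0.2)·(0.2)) / 4 = 8.8/4 = 2.2
  S[U,V] = ((0.2)·(-3.8) + (-0.8)·(0.2) + (2.2)·(-0.8) + (-1.8)·(0.2) + (0.2)·(4.2)) / 4 = -2.2/4 = -0.55
  S[V,V] = ((-3.8)·(-3.8) + (0.2)·(0.2) + (-0.8)·(-0.8) + (0.2)·(0.2) + (4.2)·(4.2)) / 4 = 32.8/4 = 8.2
  S = [[2.2, -0.55],
 [-0.55, 8.2]].

Step 3 — invert S. det(S) = 2.2·8.2 - (-0.55)² = 17.7375.
  S^{-1} = (1/det) · [[d, -b], [-b, a]] = [[0.4623, 0.031],
 [0.031, 0.124]].

Step 4 — quadratic form (x̄ - mu_0)^T · S^{-1} · (x̄ - mu_0):
  S^{-1} · (x̄ - mu_0) = (0.0254, 0.4651),
  (x̄ - mu_0)^T · [...] = (-0.2)·(0.0254) + (3.8)·(0.4651) = 1.7624.

Step 5 — scale by n: T² = 5 · 1.7624 = 8.8118.

T² ≈ 8.8118


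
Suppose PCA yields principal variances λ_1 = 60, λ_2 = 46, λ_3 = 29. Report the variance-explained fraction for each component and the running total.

Step 1 — total variance = trace(Sigma) = Σ λ_i = 60 + 46 + 29 = 135.

Step 2 — fraction explained by component i = λ_i / Σ λ:
  PC1: 60/135 = 0.4444
  PC2: 46/135 = 0.3407
  PC3: 29/135 = 0.2148

Step 3 — cumulative fraction after k components = (λ_1 + ... + λ_k) / Σ λ:
  k = 1: 60/135 = 0.4444
  k = 2: (60 + 46)/135 = 106/135 = 0.7852
  k = 3: (60 + 46 + 29)/135 = 135/135 = 1

Summary (fraction, with percent):

explained: PC1 0.4444 (44.44%), PC2 0.3407 (34.07%), PC3 0.2148 (21.48%);  cumulative: 0.4444, 0.7852, 1


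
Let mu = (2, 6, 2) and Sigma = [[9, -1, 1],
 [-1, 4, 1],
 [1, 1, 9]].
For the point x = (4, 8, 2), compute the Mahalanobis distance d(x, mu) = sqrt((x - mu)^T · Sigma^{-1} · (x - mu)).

Step 1 — centre the observation: (x - mu) = (2, 2, 0).

Step 2 — invert Sigma (cofactor / det for 3×3, or solve directly):
  Sigma^{-1} = [[0.1167, 0.0333, -0.0167],
 [0.0333, 0.2667, -0.0333],
 [-0.0167, -0.0333, 0.1167]].

Step 3 — form the quadratic (x - mu)^T · Sigma^{-1} · (x - mu):
  Sigma^{-1} · (x - mu) = (0.3, 0.6, -0.1).
  (x - mu)^T · [Sigma^{-1} · (x - mu)] = (2)·(0.3) + (2)·(0.6) + (0)·(-0.1) = 1.8.

Step 4 — take square root: d = √(1.8) ≈ 1.3416.

d(x, mu) = √(1.8) ≈ 1.3416


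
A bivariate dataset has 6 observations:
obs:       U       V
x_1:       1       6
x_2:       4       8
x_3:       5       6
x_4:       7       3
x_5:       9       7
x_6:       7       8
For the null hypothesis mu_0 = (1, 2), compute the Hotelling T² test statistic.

Step 1 — sample mean vector:
  mean(U) = (1 + 4 + 5 + 7 + 9 + 7) / 6 = 33/6 = 5.5
  mean(V) = (6 + 8 + 6 + 3 + 7 + 8) / 6 = 38/6 = 6.3333
  x̄ = (5.5, 6.3333),  deviation x̄ - mu_0 = (5.5, 6.3333) - (1, 2) = (4.5, 4.3333).

Step 2 — sample covariance matrix, S[i,j] = (1/(n-1)) · Σ_k (x_{k,i} - mean_i) · (x_{k,j} - mean_j), divisor n-1 = 5:
  S[U,U] = ((-4.5)·(-4.5) + (-1.5)·(-1.5) + (-0.5)·(-0.5) + (1.5)·(1.5) + (3.5)·(3.5) + (1.5)·(1.5)) / 5 = 39.5/5 = 7.9
  S[U,V] = ((-4.5)·(-0.3333) + (-1.5)·(1.6667) + (-0.5)·(-0.3333) + (1.5)·(-3.3333) + (3.5)·(0.6667) + (1.5)·(1.6667)) / 5 = -1/5 = -0.2
  S[V,V] = ((-0.3333)·(-0.3333) + (1.6667)·(1.6667) + (-0.3333)·(-0.3333) + (-3.3333)·(-3.3333) + (0.6667)·(0.6667) + (1.6667)·(1.6667)) / 5 = 17.3333/5 = 3.4667
  S = [[7.9, -0.2],
 [-0.2, 3.4667]].

Step 3 — invert S. det(S) = 7.9·3.4667 - (-0.2)² = 27.3467.
  S^{-1} = (1/det) · [[d, -b], [-b, a]] = [[0.1268, 0.0073],
 [0.0073, 0.2889]].

Step 4 — quadratic form (x̄ - mu_0)^T · S^{-1} · (x̄ - mu_0):
  S^{-1} · (x̄ - mu_0) = (0.6021, 1.2847),
  (x̄ - mu_0)^T · [...] = (4.5)·(0.6021) + (4.3333)·(1.2847) = 8.2769.

Step 5 — scale by n: T² = 6 · 8.2769 = 49.6611.

T² ≈ 49.6611


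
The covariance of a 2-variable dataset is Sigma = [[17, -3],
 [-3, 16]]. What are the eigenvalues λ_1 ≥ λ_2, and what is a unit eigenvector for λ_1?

Step 1 — characteristic polynomial of 2×2 Sigma:
  det(Sigma - λI) = λ² - trace · λ + det = 0.
  trace = 17 + 16 = 33, det = 17·16 - (-3)² = 263.
Step 2 — discriminant:
  Δ = trace² - 4·det = 1089 - 1052 = 37.
Step 3 — eigenvalues:
  λ = (trace ± √Δ)/2 = (33 ± 6.0828)/2,
  λ_1 = 19.5414,  λ_2 = 13.4586.

Step 4 — unit eigenvector for λ_1: solve (Sigma - λ_1 I)v = 0. First row:
  (17 - 19.5414)·v_x + (-3)·v_y = 0, i.e. (-2.5414)·v_x + (-3)·v_y = 0,
  so v ∝ (b, λ_1 - a) = (-3, 2.5414); multiply by -1 so the first entry is positive: u = (3, -2.5414).
  ||u|| = √((3)² + (-2.5414)²) = √(15.4586) ≈ 3.9317,
  v_1 = u/||u|| ≈ (0.763, -0.6464) (||v_1|| = 1).

λ_1 = 19.5414,  λ_2 = 13.4586;  v_1 ≈ (0.763, -0.6464)


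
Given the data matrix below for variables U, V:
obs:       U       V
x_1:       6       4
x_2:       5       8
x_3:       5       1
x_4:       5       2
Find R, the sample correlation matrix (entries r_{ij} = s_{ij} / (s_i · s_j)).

Step 1 — column means:
  mean(U) = (6 + 5 + 5 + 5) / 4 = 21/4 = 5.25
  mean(V) = (4 + 8 + 1 + 2) / 4 = 15/4 = 3.75

Step 2 — sample variances and covariances s[i,j] = (1/(n-1)) · Σ_k (x_{k,i} - mean_i) · (x_{k,j} - mean_j), with n-1 = 3:
  s[U,U] = ((0.75)·(0.75) + (-0.25)·(-0.25) + (-0.25)·(-0.25) + (-0.25)·(-0.25)) / 3 = 0.75/3 = 0.25
  s[U,V] = ((0.75)·(0.25) + (-0.25)·(4.25) + (-0.25)·(-2.75) + (-0.25)·(-1.75)) / 3 = 0.25/3 = 0.0833
  s[V,V] = ((0.25)·(0.25) + (4.25)·(4.25) + (-2.75)·(-2.75) + (-1.75)·(-1.75)) / 3 = 28.75/3 = 9.5833
  Sample standard deviations s_i = √(s[i,i]):
  s(U) = √(0.25) = 0.5
  s(V) = √(9.5833) = 3.0957

Step 3 — r_{ij} = s_{ij} / (s_i · s_j):
  r[U,U] = 1 (diagonal).
  r[U,V] = 0.0833 / (0.5 · 3.0957) = 0.0833 / 1.5478 = 0.0538
  r[V,V] = 1 (diagonal).

R is symmetric with unit diagonal. Assembling:

R = [[1, 0.0538],
 [0.0538, 1]]


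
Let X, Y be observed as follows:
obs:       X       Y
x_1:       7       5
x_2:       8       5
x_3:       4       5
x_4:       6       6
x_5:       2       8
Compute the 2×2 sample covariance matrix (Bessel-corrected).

Step 1 — column means:
  mean(X) = (7 + 8 + 4 + 6 + 2) / 5 = 27/5 = 5.4
  mean(Y) = (5 + 5 + 5 + 6 + 8) / 5 = 29/5 = 5.8

Step 2 — sample covariance S[i,j] = (1/(n-1)) · Σ_k (x_{k,i} - mean_i) · (x_{k,j} - mean_j), with n-1 = 4.
  S[X,X] = ((1.6)·(1.6) + (2.6)·(2.6) + (-1.4)·(-1.4) + (0.6)·(0.6) + (-3.4)·(-3.4)) / 4 = 23.2/4 = 5.8
  S[X,Y] = ((1.6)·(-0.8) + (2.6)·(-0.8) + (-1.4)·(-0.8) + (0.6)·(0.2) + (-3.4)·(2.2)) / 4 = -9.6/4 = -2.4
  S[Y,Y] = ((-0.8)·(-0.8) + (-0.8)·(-0.8) + (-0.8)·(-0.8) + (0.2)·(0.2) + (2.2)·(2.2)) / 4 = 6.8/4 = 1.7

S is symmetric (S[j,i] = S[i,j]). Assembling:

S = [[5.8, -2.4],
 [-2.4, 1.7]]


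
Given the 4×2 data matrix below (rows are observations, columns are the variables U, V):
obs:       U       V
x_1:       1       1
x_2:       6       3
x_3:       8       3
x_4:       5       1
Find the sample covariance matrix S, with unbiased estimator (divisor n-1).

Step 1 — column means:
  mean(U) = (1 + 6 + 8 + 5) / 4 = 20/4 = 5
  mean(V) = (1 + 3 + 3 + 1) / 4 = 8/4 = 2

Step 2 — sample covariance S[i,j] = (1/(n-1)) · Σ_k (x_{k,i} - mean_i) · (x_{k,j} - mean_j), with n-1 = 3.
  S[U,U] = ((-4)·(-4) + (1)·(1) + (3)·(3) + (0)·(0)) / 3 = 26/3 = 8.6667
  S[U,V] = ((-4)·(-1) + (1)·(1) + (3)·(1) + (0)·(-1)) / 3 = 8/3 = 2.6667
  S[V,V] = ((-1)·(-1) + (1)·(1) + (1)·(1) + (-1)·(-1)) / 3 = 4/3 = 1.3333

S is symmetric (S[j,i] = S[i,j]). Assembling:

S = [[8.6667, 2.6667],
 [2.6667, 1.3333]]


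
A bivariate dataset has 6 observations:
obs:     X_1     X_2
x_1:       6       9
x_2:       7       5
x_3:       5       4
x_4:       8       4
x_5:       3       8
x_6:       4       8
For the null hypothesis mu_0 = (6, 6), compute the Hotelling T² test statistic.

Step 1 — sample mean vector:
  mean(X_1) = (6 + 7 + 5 + 8 + 3 + 4) / 6 = 33/6 = 5.5
  mean(X_2) = (9 + 5 + 4 + 4 + 8 + 8) / 6 = 38/6 = 6.3333
  x̄ = (5.5, 6.3333),  deviation x̄ - mu_0 = (5.5, 6.3333) - (6, 6) = (-0.5, 0.3333).

Step 2 — sample covariance matrix, S[i,j] = (1/(n-1)) · Σ_k (x_{k,i} - mean_i) · (x_{k,j} - mean_j), divisor n-1 = 5:
  S[X_1,X_1] = ((0.5)·(0.5) + (1.5)·(1.5) + (-0.5)·(-0.5) + (2.5)·(2.5) + (-2.5)·(-2.5) + (-1.5)·(-1.5)) / 5 = 17.5/5 = 3.5
  S[X_1,X_2] = ((0.5)·(2.6667) + (1.5)·(-1.3333) + (-0.5)·(-2.3333) + (2.5)·(-2.3333) + (-2.5)·(1.6667) + (-1.5)·(1.6667)) / 5 = -12/5 = -2.4
  S[X_2,X_2] = ((2.6667)·(2.6667) + (-1.3333)·(-1.3333) + (-2.3333)·(-2.3333) + (-2.3333)·(-2.3333) + (1.6667)·(1.6667) + (1.6667)·(1.6667)) / 5 = 25.3333/5 = 5.0667
  S = [[3.5, -2.4],
 [-2.4, 5.0667]].

Step 3 — invert S. det(S) = 3.5·5.0667 - (-2.4)² = 11.9733.
  S^{-1} = (1/det) · [[d, -b], [-b, a]] = [[0.4232, 0.2004],
 [0.2004, 0.2923]].

Step 4 — quadratic form (x̄ - mu_0)^T · S^{-1} · (x̄ - mu_0):
  S^{-1} · (x̄ - mu_0) = (-0.1448, -0.0028),
  (x̄ - mu_0)^T · [...] = (-0.5)·(-0.1448) + (0.3333)·(-0.0028) = 0.0715.

Step 5 — scale by n: T² = 6 · 0.0715 = 0.4287.

T² ≈ 0.4287


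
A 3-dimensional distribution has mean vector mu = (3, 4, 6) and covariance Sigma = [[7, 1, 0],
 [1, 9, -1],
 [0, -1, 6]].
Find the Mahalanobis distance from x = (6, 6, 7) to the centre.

Step 1 — centre the observation: (x - mu) = (3, 2, 1).

Step 2 — invert Sigma (cofactor / det for 3×3, or solve directly):
  Sigma^{-1} = [[0.1452, -0.0164, -0.0027],
 [-0.0164, 0.1151, 0.0192],
 [-0.0027, 0.0192, 0.1699]].

Step 3 — form the quadratic (x - mu)^T · Sigma^{-1} · (x - mu):
  Sigma^{-1} · (x - mu) = (0.4, 0.2, 0.2).
  (x - mu)^T · [Sigma^{-1} · (x - mu)] = (3)·(0.4) + (2)·(0.2) + (1)·(0.2) = 1.8.

Step 4 — take square root: d = √(1.8) ≈ 1.3416.

d(x, mu) = √(1.8) ≈ 1.3416


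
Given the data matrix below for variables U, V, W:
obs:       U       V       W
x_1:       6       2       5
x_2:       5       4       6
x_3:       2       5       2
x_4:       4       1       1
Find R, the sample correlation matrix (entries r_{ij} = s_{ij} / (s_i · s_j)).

Step 1 — column means:
  mean(U) = (6 + 5 + 2 + 4) / 4 = 17/4 = 4.25
  mean(V) = (2 + 4 + 5 + 1) / 4 = 12/4 = 3
  mean(W) = (5 + 6 + 2 + 1) / 4 = 14/4 = 3.5

Step 2 — sample variances and covariances s[i,j] = (1/(n-1)) · Σ_k (x_{k,i} - mean_i) · (x_{k,j} - mean_j), with n-1 = 3:
  s[U,U] = ((1.75)·(1.75) + (0.75)·(0.75) + (-2.25)·(-2.25) + (-0.25)·(-0.25)) / 3 = 8.75/3 = 2.9167
  s[U,V] = ((1.75)·(-1) + (0.75)·(1) + (-2.25)·(2) + (-0.25)·(-2)) / 3 = -5/3 = -1.6667
  s[U,W] = ((1.75)·(1.5) + (0.75)·(2.5) + (-2.25)·(-1.5) + (-0.25)·(-2.5)) / 3 = 8.5/3 = 2.8333
  s[V,V] = ((-1)·(-1) + (1)·(1) + (2)·(2) + (-2)·(-2)) / 3 = 10/3 = 3.3333
  s[V,W] = ((-1)·(1.5) + (1)·(2.5) + (2)·(-1.5) + (-2)·(-2.5)) / 3 = 3/3 = 1
  s[W,W] = ((1.5)·(1.5) + (2.5)·(2.5) + (-1.5)·(-1.5) + (-2.5)·(-2.5)) / 3 = 17/3 = 5.6667
  Sample standard deviations s_i = √(s[i,i]):
  s(U) = √(2.9167) = 1.7078
  s(V) = √(3.3333) = 1.8257
  s(W) = √(5.6667) = 2.3805

Step 3 — r_{ij} = s_{ij} / (s_i · s_j):
  r[U,U] = 1 (diagonal).
  r[U,V] = -1.6667 / (1.7078 · 1.8257) = -1.6667 / 3.118 = -0.5345
  r[U,W] = 2.8333 / (1.7078 · 2.3805) = 2.8333 / 4.0654 = 0.6969
  r[V,V] = 1 (diagonal).
  r[V,W] = 1 / (1.8257 · 2.3805) = 1 / 4.3461 = 0.2301
  r[W,W] = 1 (diagonal).

R is symmetric with unit diagonal. Assembling:

R = [[1, -0.5345, 0.6969],
 [-0.5345, 1, 0.2301],
 [0.6969, 0.2301, 1]]


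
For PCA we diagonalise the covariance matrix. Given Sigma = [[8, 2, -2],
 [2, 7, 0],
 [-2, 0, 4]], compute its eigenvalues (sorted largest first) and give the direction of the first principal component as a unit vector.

Step 1 — characteristic polynomial p(λ) = det(λI - Sigma) = λ³ - tr·λ² + c_1·λ - det, where tr = trace, c_1 = sum of the principal 2×2 minors, det = det(Sigma):
  tr = 8 + 7 + 4 = 19,
  c_1 = (8·7 - (2)²) + (8·4 - (-2)²) + (7·4 - (0)²) = 52 + 28 + 28 = 108,
  det = 8·(7·4 - (0)²) - (2)·((2)·4 - (0)·(-2)) + (-2)·((2)·(0) - 7·(-2)) = 8·(28) - (2)·(8) + (-2)·(14) = 180.
  So p(λ) = λ³ - 19λ² + 108λ - 180.
Step 2 — look for an integer root (rational root theorem: any rational root is an integer divisor of 180). Testing λ = 3:
  p(3) = 27 - 171 + 324 - 180 = 0  ✓
  Dividing out (λ - 3): p(λ) = (λ - 3)(λ² - 16λ + 60).
Step 3 — remaining eigenvalues from the quadratic λ² - 16λ + 60 = 0:
  Δ = 16² - 4·60 = 256 - 240 = 16,  λ = (16 ± √16)/2 = (16 ± 4)/2 = 10 or 6.
  Sorted: λ_1 = 10,  λ_2 = 6,  λ_3 = 3  (check: sum = 19 = tr ✓).

Step 4 — unit eigenvector for λ_1 = 10: v spans the null space of (Sigma - λ_1 I), whose rows are
  r_1 = (-2, 2, -2),  r_2 = (2, -3, 0),  r_3 = (-2, 0, -6).
  v is orthogonal to every row, so take v ∝ r_1 × r_2 = ((2)·(0) - (-2)·(-3), (-2)·(2) - (-2)·(0), (-2)·(-3) - (2)·(2)) = (-6, -4, 2).
  Rescale (divide by 2; multiply by -1 so the first nonzero entry is positive): u = (3, 2, -1).
  ||u|| = √((3)² + (2)² + (-1)²) = √(14) ≈ 3.7417,  v_1 = u/||u|| ≈ (0.8018, 0.5345, -0.2673) (||v_1|| = 1).

λ_1 = 10,  λ_2 = 6,  λ_3 = 3;  v_1 ≈ (0.8018, 0.5345, -0.2673)


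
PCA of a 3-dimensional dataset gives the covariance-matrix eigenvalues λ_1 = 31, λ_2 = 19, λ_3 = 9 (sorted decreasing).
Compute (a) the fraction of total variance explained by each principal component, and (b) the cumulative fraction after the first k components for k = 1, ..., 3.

Step 1 — total variance = trace(Sigma) = Σ λ_i = 31 + 19 + 9 = 59.

Step 2 — fraction explained by component i = λ_i / Σ λ:
  PC1: 31/59 = 0.5254
  PC2: 19/59 = 0.322
  PC3: 9/59 = 0.1525

Step 3 — cumulative fraction after k components = (λ_1 + ... + λ_k) / Σ λ:
  k = 1: 31/59 = 0.5254
  k = 2: (31 + 19)/59 = 50/59 = 0.8475
  k = 3: (31 + 19 + 9)/59 = 59/59 = 1

Summary (fraction, with percent):

explained: PC1 0.5254 (52.54%), PC2 0.322 (32.2%), PC3 0.1525 (15.25%);  cumulative: 0.5254, 0.8475, 1


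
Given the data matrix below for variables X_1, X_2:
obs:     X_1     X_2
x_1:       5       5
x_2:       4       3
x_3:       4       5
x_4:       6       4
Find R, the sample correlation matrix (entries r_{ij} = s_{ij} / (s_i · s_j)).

Step 1 — column means:
  mean(X_1) = (5 + 4 + 4 + 6) / 4 = 19/4 = 4.75
  mean(X_2) = (5 + 3 + 5 + 4) / 4 = 17/4 = 4.25

Step 2 — sample variances and covariances s[i,j] = (1/(n-1)) · Σ_k (x_{k,i} - mean_i) · (x_{k,j} - mean_j), with n-1 = 3:
  s[X_1,X_1] = ((0.25)·(0.25) + (-0.75)·(-0.75) + (-0.75)·(-0.75) + (1.25)·(1.25)) / 3 = 2.75/3 = 0.9167
  s[X_1,X_2] = ((0.25)·(0.75) + (-0.75)·(-1.25) + (-0.75)·(0.75) + (1.25)·(-0.25)) / 3 = 0.25/3 = 0.0833
  s[X_2,X_2] = ((0.75)·(0.75) + (-1.25)·(-1.25) + (0.75)·(0.75) + (-0.25)·(-0.25)) / 3 = 2.75/3 = 0.9167
  Sample standard deviations s_i = √(s[i,i]):
  s(X_1) = √(0.9167) = 0.9574
  s(X_2) = √(0.9167) = 0.9574

Step 3 — r_{ij} = s_{ij} / (s_i · s_j):
  r[X_1,X_1] = 1 (diagonal).
  r[X_1,X_2] = 0.0833 / (0.9574 · 0.9574) = 0.0833 / 0.9167 = 0.0909
  r[X_2,X_2] = 1 (diagonal).

R is symmetric with unit diagonal. Assembling:

R = [[1, 0.0909],
 [0.0909, 1]]


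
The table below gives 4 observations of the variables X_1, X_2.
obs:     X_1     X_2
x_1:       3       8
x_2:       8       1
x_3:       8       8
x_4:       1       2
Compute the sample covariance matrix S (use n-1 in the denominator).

Step 1 — column means:
  mean(X_1) = (3 + 8 + 8 + 1) / 4 = 20/4 = 5
  mean(X_2) = (8 + 1 + 8 + 2) / 4 = 19/4 = 4.75

Step 2 — sample covariance S[i,j] = (1/(n-1)) · Σ_k (x_{k,i} - mean_i) · (x_{k,j} - mean_j), with n-1 = 3.
  S[X_1,X_1] = ((-2)·(-2) + (3)·(3) + (3)·(3) + (-4)·(-4)) / 3 = 38/3 = 12.6667
  S[X_1,X_2] = ((-2)·(3.25) + (3)·(-3.75) + (3)·(3.25) + (-4)·(-2.75)) / 3 = 3/3 = 1
  S[X_2,X_2] = ((3.25)·(3.25) + (-3.75)·(-3.75) + (3.25)·(3.25) + (-2.75)·(-2.75)) / 3 = 42.75/3 = 14.25

S is symmetric (S[j,i] = S[i,j]). Assembling:

S = [[12.6667, 1],
 [1, 14.25]]


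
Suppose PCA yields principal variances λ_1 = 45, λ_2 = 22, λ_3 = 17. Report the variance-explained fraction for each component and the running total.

Step 1 — total variance = trace(Sigma) = Σ λ_i = 45 + 22 + 17 = 84.

Step 2 — fraction explained by component i = λ_i / Σ λ:
  PC1: 45/84 = 0.5357
  PC2: 22/84 = 0.2619
  PC3: 17/84 = 0.2024

Step 3 — cumulative fraction after k components = (λ_1 + ... + λ_k) / Σ λ:
  k = 1: 45/84 = 0.5357
  k = 2: (45 + 22)/84 = 67/84 = 0.7976
  k = 3: (45 + 22 + 17)/84 = 84/84 = 1

Summary (fraction, with percent):

explained: PC1 0.5357 (53.57%), PC2 0.2619 (26.19%), PC3 0.2024 (20.24%);  cumulative: 0.5357, 0.7976, 1


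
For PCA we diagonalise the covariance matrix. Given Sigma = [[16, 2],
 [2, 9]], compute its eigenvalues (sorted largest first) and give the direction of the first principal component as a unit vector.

Step 1 — characteristic polynomial of 2×2 Sigma:
  det(Sigma - λI) = λ² - trace · λ + det = 0.
  trace = 16 + 9 = 25, det = 16·9 - (2)² = 140.
Step 2 — discriminant:
  Δ = trace² - 4·det = 625 - 560 = 65.
Step 3 — eigenvalues:
  λ = (trace ± √Δ)/2 = (25 ± 8.0623)/2,
  λ_1 = 16.5311,  λ_2 = 8.4689.

Step 4 — unit eigenvector for λ_1: solve (Sigma - λ_1 I)v = 0. First row:
  (16 - 16.5311)·v_x + (2)·v_y = 0, i.e. (-0.5311)·v_x + (2)·v_y = 0,
  so v ∝ (b, λ_1 - a) = (2, 0.5311) = u.
  ||u|| = √((2)² + (0.5311)²) = √(4.2821) ≈ 2.0693,
  v_1 = u/||u|| ≈ (0.9665, 0.2567) (||v_1|| = 1).

λ_1 = 16.5311,  λ_2 = 8.4689;  v_1 ≈ (0.9665, 0.2567)


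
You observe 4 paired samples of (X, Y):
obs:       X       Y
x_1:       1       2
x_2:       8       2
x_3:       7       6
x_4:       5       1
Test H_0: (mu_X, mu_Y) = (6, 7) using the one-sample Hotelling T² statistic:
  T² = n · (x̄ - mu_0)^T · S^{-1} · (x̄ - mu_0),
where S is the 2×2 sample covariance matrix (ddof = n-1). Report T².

Step 1 — sample mean vector:
  mean(X) = (1 + 8 + 7 + 5) / 4 = 21/4 = 5.25
  mean(Y) = (2 + 2 + 6 + 1) / 4 = 11/4 = 2.75
  x̄ = (5.25, 2.75),  deviation x̄ - mu_0 = (5.25, 2.75) - (6, 7) = (-0.75, -4.25).

Step 2 — sample covariance matrix, S[i,j] = (1/(n-1)) · Σ_k (x_{k,i} - mean_i) · (x_{k,j} - mean_j), divisor n-1 = 3:
  S[X,X] = ((-4.25)·(-4.25) + (2.75)·(2.75) + (1.75)·(1.75) + (-0.25)·(-0.25)) / 3 = 28.75/3 = 9.5833
  S[X,Y] = ((-4.25)·(-0.75) + (2.75)·(-0.75) + (1.75)·(3.25) + (-0.25)·(-1.75)) / 3 = 7.25/3 = 2.4167
  S[Y,Y] = ((-0.75)·(-0.75) + (-0.75)·(-0.75) + (3.25)·(3.25) + (-1.75)·(-1.75)) / 3 = 14.75/3 = 4.9167
  S = [[9.5833, 2.4167],
 [2.4167, 4.9167]].

Step 3 — invert S. det(S) = 9.5833·4.9167 - (2.4167)² = 41.2778.
  S^{-1} = (1/det) · [[d, -b], [-b, a]] = [[0.1191, -0.0585],
 [-0.0585, 0.2322]].

Step 4 — quadratic form (x̄ - mu_0)^T · S^{-1} · (x̄ - mu_0):
  S^{-1} · (x̄ - mu_0) = (0.1595, -0.9428),
  (x̄ - mu_0)^T · [...] = (-0.75)·(0.1595) + (-4.25)·(-0.9428) = 3.8873.

Step 5 — scale by n: T² = 4 · 3.8873 = 15.5491.

T² ≈ 15.5491


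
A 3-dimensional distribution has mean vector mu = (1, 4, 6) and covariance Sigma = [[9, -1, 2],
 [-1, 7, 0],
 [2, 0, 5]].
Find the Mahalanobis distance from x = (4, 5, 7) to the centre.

Step 1 — centre the observation: (x - mu) = (3, 1, 1).

Step 2 — invert Sigma (cofactor / det for 3×3, or solve directly):
  Sigma^{-1} = [[0.1241, 0.0177, -0.0496],
 [0.0177, 0.1454, -0.0071],
 [-0.0496, -0.0071, 0.2199]].

Step 3 — form the quadratic (x - mu)^T · Sigma^{-1} · (x - mu):
  Sigma^{-1} · (x - mu) = (0.3404, 0.1915, 0.0638).
  (x - mu)^T · [Sigma^{-1} · (x - mu)] = (3)·(0.3404) + (1)·(0.1915) + (1)·(0.0638) = 1.2766.

Step 4 — take square root: d = √(1.2766) ≈ 1.1299.

d(x, mu) = √(1.2766) ≈ 1.1299


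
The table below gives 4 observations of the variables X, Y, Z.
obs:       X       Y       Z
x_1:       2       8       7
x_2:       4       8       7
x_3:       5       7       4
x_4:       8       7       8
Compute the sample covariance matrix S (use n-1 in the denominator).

Step 1 — column means:
  mean(X) = (2 + 4 + 5 + 8) / 4 = 19/4 = 4.75
  mean(Y) = (8 + 8 + 7 + 7) / 4 = 30/4 = 7.5
  mean(Z) = (7 + 7 + 4 + 8) / 4 = 26/4 = 6.5

Step 2 — sample covariance S[i,j] = (1/(n-1)) · Σ_k (x_{k,i} - mean_i) · (x_{k,j} - mean_j), with n-1 = 3.
  S[X,X] = ((-2.75)·(-2.75) + (-0.75)·(-0.75) + (0.25)·(0.25) + (3.25)·(3.25)) / 3 = 18.75/3 = 6.25
  S[X,Y] = ((-2.75)·(0.5) + (-0.75)·(0.5) + (0.25)·(-0.5) + (3.25)·(-0.5)) / 3 = -3.5/3 = -1.1667
  S[X,Z] = ((-2.75)·(0.5) + (-0.75)·(0.5) + (0.25)·(-2.5) + (3.25)·(1.5)) / 3 = 2.5/3 = 0.8333
  S[Y,Y] = ((0.5)·(0.5) + (0.5)·(0.5) + (-0.5)·(-0.5) + (-0.5)·(-0.5)) / 3 = 1/3 = 0.3333
  S[Y,Z] = ((0.5)·(0.5) + (0.5)·(0.5) + (-0.5)·(-2.5) + (-0.5)·(1.5)) / 3 = 1/3 = 0.3333
  S[Z,Z] = ((0.5)·(0.5) + (0.5)·(0.5) + (-2.5)·(-2.5) + (1.5)·(1.5)) / 3 = 9/3 = 3

S is symmetric (S[j,i] = S[i,j]). Assembling:

S = [[6.25, -1.1667, 0.8333],
 [-1.1667, 0.3333, 0.3333],
 [0.8333, 0.3333, 3]]


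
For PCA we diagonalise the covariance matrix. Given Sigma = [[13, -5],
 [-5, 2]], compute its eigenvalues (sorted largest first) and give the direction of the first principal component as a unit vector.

Step 1 — characteristic polynomial of 2×2 Sigma:
  det(Sigma - λI) = λ² - trace · λ + det = 0.
  trace = 13 + 2 = 15, det = 13·2 - (-5)² = 1.
Step 2 — discriminant:
  Δ = trace² - 4·det = 225 - 4 = 221.
Step 3 — eigenvalues:
  λ = (trace ± √Δ)/2 = (15 ± 14.8661)/2,
  λ_1 = 14.933,  λ_2 = 0.067.

Step 4 — unit eigenvector for λ_1: solve (Sigma - λ_1 I)v = 0. First row:
  (13 - 14.933)·v_x + (-5)·v_y = 0, i.e. (-1.933)·v_x + (-5)·v_y = 0,
  so v ∝ (b, λ_1 - a) = (-5, 1.933); multiply by -1 so the first entry is positive: u = (5, -1.933).
  ||u|| = √((5)² + (-1.933)²) = √(28.7366) ≈ 5.3607,
  v_1 = u/||u|| ≈ (0.9327, -0.3606) (||v_1|| = 1).

λ_1 = 14.933,  λ_2 = 0.067;  v_1 ≈ (0.9327, -0.3606)


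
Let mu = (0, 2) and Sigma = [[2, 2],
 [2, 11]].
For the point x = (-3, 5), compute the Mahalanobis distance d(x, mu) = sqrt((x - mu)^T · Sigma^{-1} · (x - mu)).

Step 1 — centre the observation: (x - mu) = (-3, 3).

Step 2 — invert Sigma. det(Sigma) = 2·11 - (2)² = 18.
  Sigma^{-1} = (1/det) · [[d, -b], [-b, a]] = [[0.6111, -0.1111],
 [-0.1111, 0.1111]].

Step 3 — form the quadratic (x - mu)^T · Sigma^{-1} · (x - mu):
  Sigma^{-1} · (x - mu) = (-2.1667, 0.6667).
  (x - mu)^T · [Sigma^{-1} · (x - mu)] = (-3)·(-2.1667) + (3)·(0.6667) = 8.5.

Step 4 — take square root: d = √(8.5) ≈ 2.9155.

d(x, mu) = √(8.5) ≈ 2.9155


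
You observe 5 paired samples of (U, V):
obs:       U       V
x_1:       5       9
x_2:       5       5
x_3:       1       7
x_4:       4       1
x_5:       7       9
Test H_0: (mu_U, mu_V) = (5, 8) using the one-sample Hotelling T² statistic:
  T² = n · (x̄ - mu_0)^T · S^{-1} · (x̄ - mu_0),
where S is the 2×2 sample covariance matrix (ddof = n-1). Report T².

Step 1 — sample mean vector:
  mean(U) = (5 + 5 + 1 + 4 + 7) / 5 = 22/5 = 4.4
  mean(V) = (9 + 5 + 7 + 1 + 9) / 5 = 31/5 = 6.2
  x̄ = (4.4, 6.2),  deviation x̄ - mu_0 = (4.4, 6.2) - (5, 8) = (-0.6, -1.8).

Step 2 — sample covariance matrix, S[i,j] = (1/(n-1)) · Σ_k (x_{k,i} - mean_i) · (x_{k,j} - mean_j), divisor n-1 = 4:
  S[U,U] = ((0.6)·(0.6) + (0.6)·(0.6) + (-3.4)·(-3.4) + (-0.4)·(-0.4) + (2.6)·(2.6)) / 4 = 19.2/4 = 4.8
  S[U,V] = ((0.6)·(2.8) + (0.6)·(-1.2) + (-3.4)·(0.8) + (-0.4)·(-5.2) + (2.6)·(2.8)) / 4 = 7.6/4 = 1.9
  S[V,V] = ((2.8)·(2.8) + (-1.2)·(-1.2) + (0.8)·(0.8) + (-5.2)·(-5.2) + (2.8)·(2.8)) / 4 = 44.8/4 = 11.2
  S = [[4.8, 1.9],
 [1.9, 11.2]].

Step 3 — invert S. det(S) = 4.8·11.2 - (1.9)² = 50.15.
  S^{-1} = (1/det) · [[d, -b], [-b, a]] = [[0.2233, -0.0379],
 [-0.0379, 0.0957]].

Step 4 — quadratic form (x̄ - mu_0)^T · S^{-1} · (x̄ - mu_0):
  S^{-1} · (x̄ - mu_0) = (-0.0658, -0.1496),
  (x̄ - mu_0)^T · [...] = (-0.6)·(-0.0658) + (-1.8)·(-0.1496) = 0.3087.

Step 5 — scale by n: T² = 5 · 0.3087 = 1.5434.

T² ≈ 1.5434


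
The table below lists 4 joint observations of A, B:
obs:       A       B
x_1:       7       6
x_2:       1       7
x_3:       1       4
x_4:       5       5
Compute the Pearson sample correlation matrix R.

Step 1 — column means:
  mean(A) = (7 + 1 + 1 + 5) / 4 = 14/4 = 3.5
  mean(B) = (6 + 7 + 4 + 5) / 4 = 22/4 = 5.5

Step 2 — sample variances and covariances s[i,j] = (1/(n-1)) · Σ_k (x_{k,i} - mean_i) · (x_{k,j} - mean_j), with n-1 = 3:
  s[A,A] = ((3.5)·(3.5) + (-2.5)·(-2.5) + (-2.5)·(-2.5) + (1.5)·(1.5)) / 3 = 27/3 = 9
  s[A,B] = ((3.5)·(0.5) + (-2.5)·(1.5) + (-2.5)·(-1.5) + (1.5)·(-0.5)) / 3 = 1/3 = 0.3333
  s[B,B] = ((0.5)·(0.5) + (1.5)·(1.5) + (-1.5)·(-1.5) + (-0.5)·(-0.5)) / 3 = 5/3 = 1.6667
  Sample standard deviations s_i = √(s[i,i]):
  s(A) = √(9) = 3
  s(B) = √(1.6667) = 1.291

Step 3 — r_{ij} = s_{ij} / (s_i · s_j):
  r[A,A] = 1 (diagonal).
  r[A,B] = 0.3333 / (3 · 1.291) = 0.3333 / 3.873 = 0.0861
  r[B,B] = 1 (diagonal).

R is symmetric with unit diagonal. Assembling:

R = [[1, 0.0861],
 [0.0861, 1]]


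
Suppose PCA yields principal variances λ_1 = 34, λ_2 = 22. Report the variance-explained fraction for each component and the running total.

Step 1 — total variance = trace(Sigma) = Σ λ_i = 34 + 22 = 56.

Step 2 — fraction explained by component i = λ_i / Σ λ:
  PC1: 34/56 = 0.6071
  PC2: 22/56 = 0.3929

Step 3 — cumulative fraction after k components = (λ_1 + ... + λ_k) / Σ λ:
  k = 1: 34/56 = 0.6071
  k = 2: (34 + 22)/56 = 56/56 = 1

Summary (fraction, with percent):

explained: PC1 0.6071 (60.71%), PC2 0.3929 (39.29%);  cumulative: 0.6071, 1


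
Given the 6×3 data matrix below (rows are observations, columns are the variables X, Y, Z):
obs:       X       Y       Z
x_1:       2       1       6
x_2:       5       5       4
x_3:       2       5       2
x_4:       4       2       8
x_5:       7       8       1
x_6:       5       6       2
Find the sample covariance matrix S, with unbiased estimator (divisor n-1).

Step 1 — column means:
  mean(X) = (2 + 5 + 2 + 4 + 7 + 5) / 6 = 25/6 = 4.1667
  mean(Y) = (1 + 5 + 5 + 2 + 8 + 6) / 6 = 27/6 = 4.5
  mean(Z) = (6 + 4 + 2 + 8 + 1 + 2) / 6 = 23/6 = 3.8333

Step 2 — sample covariance S[i,j] = (1/(n-1)) · Σ_k (x_{k,i} - mean_i) · (x_{k,j} - mean_j), with n-1 = 5.
  S[X,X] = ((-2.1667)·(-2.1667) + (0.8333)·(0.8333) + (-2.1667)·(-2.1667) + (-0.1667)·(-0.1667) + (2.8333)·(2.8333) + (0.8333)·(0.8333)) / 5 = 18.8333/5 = 3.7667
  S[X,Y] = ((-2.1667)·(-3.5) + (0.8333)·(0.5) + (-2.1667)·(0.5) + (-0.1667)·(-2.5) + (2.8333)·(3.5) + (0.8333)·(1.5)) / 5 = 18.5/5 = 3.7
  S[X,Z] = ((-2.1667)·(2.1667) + (0.8333)·(0.1667) + (-2.1667)·(-1.8333) + (-0.1667)·(4.1667) + (2.8333)·(-2.8333) + (0.8333)·(-1.8333)) / 5 = -10.8333/5 = -2.1667
  S[Y,Y] = ((-3.5)·(-3.5) + (0.5)·(0.5) + (0.5)·(0.5) + (-2.5)·(-2.5) + (3.5)·(3.5) + (1.5)·(1.5)) / 5 = 33.5/5 = 6.7
  S[Y,Z] = ((-3.5)·(2.1667) + (0.5)·(0.1667) + (0.5)·(-1.8333) + (-2.5)·(4.1667) + (3.5)·(-2.8333) + (1.5)·(-1.8333)) / 5 = -31.5/5 = -6.3
  S[Z,Z] = ((2.1667)·(2.1667) + (0.1667)·(0.1667) + (-1.8333)·(-1.8333) + (4.1667)·(4.1667) + (-2.8333)·(-2.8333) + (-1.8333)·(-1.8333)) / 5 = 36.8333/5 = 7.3667

S is symmetric (S[j,i] = S[i,j]). Assembling:

S = [[3.7667, 3.7, -2.1667],
 [3.7, 6.7, -6.3],
 [-2.1667, -6.3, 7.3667]]


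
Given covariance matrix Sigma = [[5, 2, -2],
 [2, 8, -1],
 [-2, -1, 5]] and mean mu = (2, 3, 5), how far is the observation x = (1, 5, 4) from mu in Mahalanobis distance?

Step 1 — centre the observation: (x - mu) = (-1, 2, -1).

Step 2 — invert Sigma (cofactor / det for 3×3, or solve directly):
  Sigma^{-1} = [[0.2583, -0.053, 0.0927],
 [-0.053, 0.1391, 0.0066],
 [0.0927, 0.0066, 0.2384]].

Step 3 — form the quadratic (x - mu)^T · Sigma^{-1} · (x - mu):
  Sigma^{-1} · (x - mu) = (-0.457, 0.3245, -0.3179).
  (x - mu)^T · [Sigma^{-1} · (x - mu)] = (-1)·(-0.457) + (2)·(0.3245) + (-1)·(-0.3179) = 1.4238.

Step 4 — take square root: d = √(1.4238) ≈ 1.1932.

d(x, mu) = √(1.4238) ≈ 1.1932


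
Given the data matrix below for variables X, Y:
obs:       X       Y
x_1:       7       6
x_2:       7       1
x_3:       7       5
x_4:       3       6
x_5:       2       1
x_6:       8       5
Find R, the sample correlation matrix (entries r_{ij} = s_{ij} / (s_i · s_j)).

Step 1 — column means:
  mean(X) = (7 + 7 + 7 + 3 + 2 + 8) / 6 = 34/6 = 5.6667
  mean(Y) = (6 + 1 + 5 + 6 + 1 + 5) / 6 = 24/6 = 4

Step 2 — sample variances and covariances s[i,j] = (1/(n-1)) · Σ_k (x_{k,i} - mean_i) · (x_{k,j} - mean_j), with n-1 = 5:
  s[X,X] = ((1.3333)·(1.3333) + (1.3333)·(1.3333) + (1.3333)·(1.3333) + (-2.6667)·(-2.6667) + (-3.6667)·(-3.6667) + (2.3333)·(2.3333)) / 5 = 31.3333/5 = 6.2667
  s[X,Y] = ((1.3333)·(2) + (1.3333)·(-3) + (1.3333)·(1) + (-2.6667)·(2) + (-3.6667)·(-3) + (2.3333)·(1)) / 5 = 8/5 = 1.6
  s[Y,Y] = ((2)·(2) + (-3)·(-3) + (1)·(1) + (2)·(2) + (-3)·(-3) + (1)·(1)) / 5 = 28/5 = 5.6
  Sample standard deviations s_i = √(s[i,i]):
  s(X) = √(6.2667) = 2.5033
  s(Y) = √(5.6) = 2.3664

Step 3 — r_{ij} = s_{ij} / (s_i · s_j):
  r[X,X] = 1 (diagonal).
  r[X,Y] = 1.6 / (2.5033 · 2.3664) = 1.6 / 5.924 = 0.2701
  r[Y,Y] = 1 (diagonal).

R is symmetric with unit diagonal. Assembling:

R = [[1, 0.2701],
 [0.2701, 1]]


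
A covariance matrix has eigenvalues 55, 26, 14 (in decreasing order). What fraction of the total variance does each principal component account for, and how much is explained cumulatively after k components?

Step 1 — total variance = trace(Sigma) = Σ λ_i = 55 + 26 + 14 = 95.

Step 2 — fraction explained by component i = λ_i / Σ λ:
  PC1: 55/95 = 0.5789
  PC2: 26/95 = 0.2737
  PC3: 14/95 = 0.1474

Step 3 — cumulative fraction after k components = (λ_1 + ... + λ_k) / Σ λ:
  k = 1: 55/95 = 0.5789
  k = 2: (55 + 26)/95 = 81/95 = 0.8526
  k = 3: (55 + 26 + 14)/95 = 95/95 = 1

Summary (fraction, with percent):

explained: PC1 0.5789 (57.89%), PC2 0.2737 (27.37%), PC3 0.1474 (14.74%);  cumulative: 0.5789, 0.8526, 1


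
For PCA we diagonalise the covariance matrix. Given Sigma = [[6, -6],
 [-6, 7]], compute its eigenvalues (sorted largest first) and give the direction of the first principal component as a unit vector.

Step 1 — characteristic polynomial of 2×2 Sigma:
  det(Sigma - λI) = λ² - trace · λ + det = 0.
  trace = 6 + 7 = 13, det = 6·7 - (-6)² = 6.
Step 2 — discriminant:
  Δ = trace² - 4·det = 169 - 24 = 145.
Step 3 — eigenvalues:
  λ = (trace ± √Δ)/2 = (13 ± 12.0416)/2,
  λ_1 = 12.5208,  λ_2 = 0.4792.

Step 4 — unit eigenvector for λ_1: solve (Sigma - λ_1 I)v = 0. First row:
  (6 - 12.5208)·v_x + (-6)·v_y = 0, i.e. (-6.5208)·v_x + (-6)·v_y = 0,
  so v ∝ (b, λ_1 - a) = (-6, 6.5208); multiply by -1 so the first entry is positive: u = (6, -6.5208).
  ||u|| = √((6)² + (-6.5208)²) = √(78.5208) ≈ 8.8612,
  v_1 = u/||u|| ≈ (0.6771, -0.7359) (||v_1|| = 1).

λ_1 = 12.5208,  λ_2 = 0.4792;  v_1 ≈ (0.6771, -0.7359)


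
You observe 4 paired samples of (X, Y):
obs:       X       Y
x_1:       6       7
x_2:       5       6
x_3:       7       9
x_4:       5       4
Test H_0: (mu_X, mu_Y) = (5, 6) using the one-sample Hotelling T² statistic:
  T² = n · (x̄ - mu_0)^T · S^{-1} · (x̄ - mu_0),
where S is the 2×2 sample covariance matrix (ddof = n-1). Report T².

Step 1 — sample mean vector:
  mean(X) = (6 + 5 + 7 + 5) / 4 = 23/4 = 5.75
  mean(Y) = (7 + 6 + 9 + 4) / 4 = 26/4 = 6.5
  x̄ = (5.75, 6.5),  deviation x̄ - mu_0 = (5.75, 6.5) - (5, 6) = (0.75, 0.5).

Step 2 — sample covariance matrix, S[i,j] = (1/(n-1)) · Σ_k (x_{k,i} - mean_i) · (x_{k,j} - mean_j), divisor n-1 = 3:
  S[X,X] = ((0.25)·(0.25) + (-0.75)·(-0.75) + (1.25)·(1.25) + (-0.75)·(-0.75)) / 3 = 2.75/3 = 0.9167
  S[X,Y] = ((0.25)·(0.5) + (-0.75)·(-0.5) + (1.25)·(2.5) + (-0.75)·(-2.5)) / 3 = 5.5/3 = 1.8333
  S[Y,Y] = ((0.5)·(0.5) + (-0.5)·(-0.5) + (2.5)·(2.5) + (-2.5)·(-2.5)) / 3 = 13/3 = 4.3333
  S = [[0.9167, 1.8333],
 [1.8333, 4.3333]].

Step 3 — invert S. det(S) = 0.9167·4.3333 - (1.8333)² = 0.6111.
  S^{-1} = (1/det) · [[d, -b], [-b, a]] = [[7.0909, -3],
 [-3, 1.5]].

Step 4 — quadratic form (x̄ - mu_0)^T · S^{-1} · (x̄ - mu_0):
  S^{-1} · (x̄ - mu_0) = (3.8182, -1.5),
  (x̄ - mu_0)^T · [...] = (0.75)·(3.8182) + (0.5)·(-1.5) = 2.1136.

Step 5 — scale by n: T² = 4 · 2.1136 = 8.4545.

T² ≈ 8.4545
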